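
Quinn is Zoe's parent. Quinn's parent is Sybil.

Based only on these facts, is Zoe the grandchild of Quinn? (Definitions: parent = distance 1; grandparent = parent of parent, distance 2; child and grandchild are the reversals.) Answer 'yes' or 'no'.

Reconstructing the parent chain from the given facts:
  Sybil -> Quinn -> Zoe
(each arrow means 'parent of the next')
Positions in the chain (0 = top):
  position of Sybil: 0
  position of Quinn: 1
  position of Zoe: 2

Zoe is at position 2, Quinn is at position 1; signed distance (j - i) = -1.
'grandchild' requires j - i = -2. Actual distance is -1, so the relation does NOT hold.

Answer: no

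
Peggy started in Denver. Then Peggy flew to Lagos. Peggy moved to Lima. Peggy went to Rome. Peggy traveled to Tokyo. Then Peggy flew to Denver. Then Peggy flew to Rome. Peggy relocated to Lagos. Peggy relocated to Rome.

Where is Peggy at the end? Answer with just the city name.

Answer: Rome

Derivation:
Tracking Peggy's location:
Start: Peggy is in Denver.
After move 1: Denver -> Lagos. Peggy is in Lagos.
After move 2: Lagos -> Lima. Peggy is in Lima.
After move 3: Lima -> Rome. Peggy is in Rome.
After move 4: Rome -> Tokyo. Peggy is in Tokyo.
After move 5: Tokyo -> Denver. Peggy is in Denver.
After move 6: Denver -> Rome. Peggy is in Rome.
After move 7: Rome -> Lagos. Peggy is in Lagos.
After move 8: Lagos -> Rome. Peggy is in Rome.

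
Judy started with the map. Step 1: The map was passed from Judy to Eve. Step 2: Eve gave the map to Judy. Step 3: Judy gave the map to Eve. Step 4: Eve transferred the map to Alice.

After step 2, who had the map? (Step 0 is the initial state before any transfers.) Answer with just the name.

Tracking the map holder through step 2:
After step 0 (start): Judy
After step 1: Eve
After step 2: Judy

At step 2, the holder is Judy.

Answer: Judy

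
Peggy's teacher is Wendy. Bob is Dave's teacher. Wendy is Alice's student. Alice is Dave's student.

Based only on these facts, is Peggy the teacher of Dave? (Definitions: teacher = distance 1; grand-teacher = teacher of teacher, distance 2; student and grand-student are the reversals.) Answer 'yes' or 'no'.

Answer: no

Derivation:
Reconstructing the teacher chain from the given facts:
  Bob -> Dave -> Alice -> Wendy -> Peggy
(each arrow means 'teacher of the next')
Positions in the chain (0 = top):
  position of Bob: 0
  position of Dave: 1
  position of Alice: 2
  position of Wendy: 3
  position of Peggy: 4

Peggy is at position 4, Dave is at position 1; signed distance (j - i) = -3.
'teacher' requires j - i = 1. Actual distance is -3, so the relation does NOT hold.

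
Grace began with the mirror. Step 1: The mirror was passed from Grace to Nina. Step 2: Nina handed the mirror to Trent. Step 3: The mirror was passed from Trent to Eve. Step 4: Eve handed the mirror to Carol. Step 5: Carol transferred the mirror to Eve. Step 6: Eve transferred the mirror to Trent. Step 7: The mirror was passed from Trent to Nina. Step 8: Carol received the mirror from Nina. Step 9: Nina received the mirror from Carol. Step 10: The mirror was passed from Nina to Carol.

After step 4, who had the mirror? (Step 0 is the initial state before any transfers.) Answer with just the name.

Answer: Carol

Derivation:
Tracking the mirror holder through step 4:
After step 0 (start): Grace
After step 1: Nina
After step 2: Trent
After step 3: Eve
After step 4: Carol

At step 4, the holder is Carol.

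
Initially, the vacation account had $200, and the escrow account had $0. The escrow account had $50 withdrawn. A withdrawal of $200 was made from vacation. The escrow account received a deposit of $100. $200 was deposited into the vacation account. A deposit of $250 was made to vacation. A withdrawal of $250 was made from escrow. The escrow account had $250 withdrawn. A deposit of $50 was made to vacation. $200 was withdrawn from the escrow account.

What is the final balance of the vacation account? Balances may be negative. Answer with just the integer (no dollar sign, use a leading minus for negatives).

Answer: 500

Derivation:
Tracking account balances step by step:
Start: vacation=200, escrow=0
Event 1 (withdraw 50 from escrow): escrow: 0 - 50 = -50. Balances: vacation=200, escrow=-50
Event 2 (withdraw 200 from vacation): vacation: 200 - 200 = 0. Balances: vacation=0, escrow=-50
Event 3 (deposit 100 to escrow): escrow: -50 + 100 = 50. Balances: vacation=0, escrow=50
Event 4 (deposit 200 to vacation): vacation: 0 + 200 = 200. Balances: vacation=200, escrow=50
Event 5 (deposit 250 to vacation): vacation: 200 + 250 = 450. Balances: vacation=450, escrow=50
Event 6 (withdraw 250 from escrow): escrow: 50 - 250 = -200. Balances: vacation=450, escrow=-200
Event 7 (withdraw 250 from escrow): escrow: -200 - 250 = -450. Balances: vacation=450, escrow=-450
Event 8 (deposit 50 to vacation): vacation: 450 + 50 = 500. Balances: vacation=500, escrow=-450
Event 9 (withdraw 200 from escrow): escrow: -450 - 200 = -650. Balances: vacation=500, escrow=-650

Final balance of vacation: 500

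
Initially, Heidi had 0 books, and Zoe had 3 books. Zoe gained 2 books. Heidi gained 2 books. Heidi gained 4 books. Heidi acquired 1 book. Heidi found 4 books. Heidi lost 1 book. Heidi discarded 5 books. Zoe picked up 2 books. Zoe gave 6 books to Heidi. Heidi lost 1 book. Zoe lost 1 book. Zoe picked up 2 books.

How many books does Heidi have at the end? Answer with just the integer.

Tracking counts step by step:
Start: Heidi=0, Zoe=3
Event 1 (Zoe +2): Zoe: 3 -> 5. State: Heidi=0, Zoe=5
Event 2 (Heidi +2): Heidi: 0 -> 2. State: Heidi=2, Zoe=5
Event 3 (Heidi +4): Heidi: 2 -> 6. State: Heidi=6, Zoe=5
Event 4 (Heidi +1): Heidi: 6 -> 7. State: Heidi=7, Zoe=5
Event 5 (Heidi +4): Heidi: 7 -> 11. State: Heidi=11, Zoe=5
Event 6 (Heidi -1): Heidi: 11 -> 10. State: Heidi=10, Zoe=5
Event 7 (Heidi -5): Heidi: 10 -> 5. State: Heidi=5, Zoe=5
Event 8 (Zoe +2): Zoe: 5 -> 7. State: Heidi=5, Zoe=7
Event 9 (Zoe -> Heidi, 6): Zoe: 7 -> 1, Heidi: 5 -> 11. State: Heidi=11, Zoe=1
Event 10 (Heidi -1): Heidi: 11 -> 10. State: Heidi=10, Zoe=1
Event 11 (Zoe -1): Zoe: 1 -> 0. State: Heidi=10, Zoe=0
Event 12 (Zoe +2): Zoe: 0 -> 2. State: Heidi=10, Zoe=2

Heidi's final count: 10

Answer: 10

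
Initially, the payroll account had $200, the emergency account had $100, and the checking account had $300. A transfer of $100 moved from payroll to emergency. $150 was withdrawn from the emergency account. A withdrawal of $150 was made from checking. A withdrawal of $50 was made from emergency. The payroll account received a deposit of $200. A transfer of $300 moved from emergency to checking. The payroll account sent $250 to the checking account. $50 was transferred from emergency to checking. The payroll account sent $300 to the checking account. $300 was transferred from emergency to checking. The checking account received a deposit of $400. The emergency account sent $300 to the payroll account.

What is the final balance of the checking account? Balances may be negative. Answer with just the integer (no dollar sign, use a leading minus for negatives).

Answer: 1750

Derivation:
Tracking account balances step by step:
Start: payroll=200, emergency=100, checking=300
Event 1 (transfer 100 payroll -> emergency): payroll: 200 - 100 = 100, emergency: 100 + 100 = 200. Balances: payroll=100, emergency=200, checking=300
Event 2 (withdraw 150 from emergency): emergency: 200 - 150 = 50. Balances: payroll=100, emergency=50, checking=300
Event 3 (withdraw 150 from checking): checking: 300 - 150 = 150. Balances: payroll=100, emergency=50, checking=150
Event 4 (withdraw 50 from emergency): emergency: 50 - 50 = 0. Balances: payroll=100, emergency=0, checking=150
Event 5 (deposit 200 to payroll): payroll: 100 + 200 = 300. Balances: payroll=300, emergency=0, checking=150
Event 6 (transfer 300 emergency -> checking): emergency: 0 - 300 = -300, checking: 150 + 300 = 450. Balances: payroll=300, emergency=-300, checking=450
Event 7 (transfer 250 payroll -> checking): payroll: 300 - 250 = 50, checking: 450 + 250 = 700. Balances: payroll=50, emergency=-300, checking=700
Event 8 (transfer 50 emergency -> checking): emergency: -300 - 50 = -350, checking: 700 + 50 = 750. Balances: payroll=50, emergency=-350, checking=750
Event 9 (transfer 300 payroll -> checking): payroll: 50 - 300 = -250, checking: 750 + 300 = 1050. Balances: payroll=-250, emergency=-350, checking=1050
Event 10 (transfer 300 emergency -> checking): emergency: -350 - 300 = -650, checking: 1050 + 300 = 1350. Balances: payroll=-250, emergency=-650, checking=1350
Event 11 (deposit 400 to checking): checking: 1350 + 400 = 1750. Balances: payroll=-250, emergency=-650, checking=1750
Event 12 (transfer 300 emergency -> payroll): emergency: -650 - 300 = -950, payroll: -250 + 300 = 50. Balances: payroll=50, emergency=-950, checking=1750

Final balance of checking: 1750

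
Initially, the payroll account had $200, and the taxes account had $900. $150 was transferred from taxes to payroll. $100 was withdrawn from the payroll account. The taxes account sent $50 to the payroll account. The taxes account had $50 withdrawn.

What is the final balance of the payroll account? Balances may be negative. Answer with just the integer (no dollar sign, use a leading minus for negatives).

Answer: 300

Derivation:
Tracking account balances step by step:
Start: payroll=200, taxes=900
Event 1 (transfer 150 taxes -> payroll): taxes: 900 - 150 = 750, payroll: 200 + 150 = 350. Balances: payroll=350, taxes=750
Event 2 (withdraw 100 from payroll): payroll: 350 - 100 = 250. Balances: payroll=250, taxes=750
Event 3 (transfer 50 taxes -> payroll): taxes: 750 - 50 = 700, payroll: 250 + 50 = 300. Balances: payroll=300, taxes=700
Event 4 (withdraw 50 from taxes): taxes: 700 - 50 = 650. Balances: payroll=300, taxes=650

Final balance of payroll: 300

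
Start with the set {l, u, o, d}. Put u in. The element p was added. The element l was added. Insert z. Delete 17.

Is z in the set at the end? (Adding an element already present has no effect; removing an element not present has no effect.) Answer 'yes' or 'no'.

Tracking the set through each operation:
Start: {d, l, o, u}
Event 1 (add u): already present, no change. Set: {d, l, o, u}
Event 2 (add p): added. Set: {d, l, o, p, u}
Event 3 (add l): already present, no change. Set: {d, l, o, p, u}
Event 4 (add z): added. Set: {d, l, o, p, u, z}
Event 5 (remove 17): not present, no change. Set: {d, l, o, p, u, z}

Final set: {d, l, o, p, u, z} (size 6)
z is in the final set.

Answer: yes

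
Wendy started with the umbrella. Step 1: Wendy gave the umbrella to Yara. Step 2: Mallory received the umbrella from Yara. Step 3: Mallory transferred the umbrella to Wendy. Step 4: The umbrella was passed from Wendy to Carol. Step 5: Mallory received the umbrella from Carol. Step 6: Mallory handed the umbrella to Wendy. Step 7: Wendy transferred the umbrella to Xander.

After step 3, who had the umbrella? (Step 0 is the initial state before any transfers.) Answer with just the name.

Tracking the umbrella holder through step 3:
After step 0 (start): Wendy
After step 1: Yara
After step 2: Mallory
After step 3: Wendy

At step 3, the holder is Wendy.

Answer: Wendy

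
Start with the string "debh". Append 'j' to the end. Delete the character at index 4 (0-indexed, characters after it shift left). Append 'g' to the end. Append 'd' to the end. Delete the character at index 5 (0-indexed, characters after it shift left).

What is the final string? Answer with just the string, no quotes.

Answer: debhg

Derivation:
Applying each edit step by step:
Start: "debh"
Op 1 (append 'j'): "debh" -> "debhj"
Op 2 (delete idx 4 = 'j'): "debhj" -> "debh"
Op 3 (append 'g'): "debh" -> "debhg"
Op 4 (append 'd'): "debhg" -> "debhgd"
Op 5 (delete idx 5 = 'd'): "debhgd" -> "debhg"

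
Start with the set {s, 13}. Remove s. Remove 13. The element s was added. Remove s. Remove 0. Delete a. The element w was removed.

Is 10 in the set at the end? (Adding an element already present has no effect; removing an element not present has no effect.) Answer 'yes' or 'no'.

Tracking the set through each operation:
Start: {13, s}
Event 1 (remove s): removed. Set: {13}
Event 2 (remove 13): removed. Set: {}
Event 3 (add s): added. Set: {s}
Event 4 (remove s): removed. Set: {}
Event 5 (remove 0): not present, no change. Set: {}
Event 6 (remove a): not present, no change. Set: {}
Event 7 (remove w): not present, no change. Set: {}

Final set: {} (size 0)
10 is NOT in the final set.

Answer: no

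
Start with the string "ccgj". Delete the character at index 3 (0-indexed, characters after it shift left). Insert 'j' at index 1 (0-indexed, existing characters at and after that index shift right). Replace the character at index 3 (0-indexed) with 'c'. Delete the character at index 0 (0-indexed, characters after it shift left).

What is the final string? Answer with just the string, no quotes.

Answer: jcc

Derivation:
Applying each edit step by step:
Start: "ccgj"
Op 1 (delete idx 3 = 'j'): "ccgj" -> "ccg"
Op 2 (insert 'j' at idx 1): "ccg" -> "cjcg"
Op 3 (replace idx 3: 'g' -> 'c'): "cjcg" -> "cjcc"
Op 4 (delete idx 0 = 'c'): "cjcc" -> "jcc"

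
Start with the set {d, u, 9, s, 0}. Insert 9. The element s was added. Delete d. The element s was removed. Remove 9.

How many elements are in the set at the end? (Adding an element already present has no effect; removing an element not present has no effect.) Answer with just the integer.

Answer: 2

Derivation:
Tracking the set through each operation:
Start: {0, 9, d, s, u}
Event 1 (add 9): already present, no change. Set: {0, 9, d, s, u}
Event 2 (add s): already present, no change. Set: {0, 9, d, s, u}
Event 3 (remove d): removed. Set: {0, 9, s, u}
Event 4 (remove s): removed. Set: {0, 9, u}
Event 5 (remove 9): removed. Set: {0, u}

Final set: {0, u} (size 2)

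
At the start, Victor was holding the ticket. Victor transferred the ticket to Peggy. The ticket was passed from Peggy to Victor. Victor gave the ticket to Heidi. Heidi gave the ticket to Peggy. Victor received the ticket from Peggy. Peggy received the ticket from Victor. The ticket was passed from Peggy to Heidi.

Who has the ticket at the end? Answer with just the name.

Answer: Heidi

Derivation:
Tracking the ticket through each event:
Start: Victor has the ticket.
After event 1: Peggy has the ticket.
After event 2: Victor has the ticket.
After event 3: Heidi has the ticket.
After event 4: Peggy has the ticket.
After event 5: Victor has the ticket.
After event 6: Peggy has the ticket.
After event 7: Heidi has the ticket.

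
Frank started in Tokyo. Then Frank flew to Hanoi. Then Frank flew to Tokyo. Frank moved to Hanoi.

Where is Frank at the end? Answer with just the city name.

Answer: Hanoi

Derivation:
Tracking Frank's location:
Start: Frank is in Tokyo.
After move 1: Tokyo -> Hanoi. Frank is in Hanoi.
After move 2: Hanoi -> Tokyo. Frank is in Tokyo.
After move 3: Tokyo -> Hanoi. Frank is in Hanoi.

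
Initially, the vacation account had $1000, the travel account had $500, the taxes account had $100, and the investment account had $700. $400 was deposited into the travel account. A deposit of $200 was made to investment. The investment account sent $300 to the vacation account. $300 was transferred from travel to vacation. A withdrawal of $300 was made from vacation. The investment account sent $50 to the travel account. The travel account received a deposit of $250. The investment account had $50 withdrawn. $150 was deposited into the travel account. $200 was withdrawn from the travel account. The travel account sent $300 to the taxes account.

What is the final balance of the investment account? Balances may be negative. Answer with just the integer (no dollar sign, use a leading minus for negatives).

Answer: 500

Derivation:
Tracking account balances step by step:
Start: vacation=1000, travel=500, taxes=100, investment=700
Event 1 (deposit 400 to travel): travel: 500 + 400 = 900. Balances: vacation=1000, travel=900, taxes=100, investment=700
Event 2 (deposit 200 to investment): investment: 700 + 200 = 900. Balances: vacation=1000, travel=900, taxes=100, investment=900
Event 3 (transfer 300 investment -> vacation): investment: 900 - 300 = 600, vacation: 1000 + 300 = 1300. Balances: vacation=1300, travel=900, taxes=100, investment=600
Event 4 (transfer 300 travel -> vacation): travel: 900 - 300 = 600, vacation: 1300 + 300 = 1600. Balances: vacation=1600, travel=600, taxes=100, investment=600
Event 5 (withdraw 300 from vacation): vacation: 1600 - 300 = 1300. Balances: vacation=1300, travel=600, taxes=100, investment=600
Event 6 (transfer 50 investment -> travel): investment: 600 - 50 = 550, travel: 600 + 50 = 650. Balances: vacation=1300, travel=650, taxes=100, investment=550
Event 7 (deposit 250 to travel): travel: 650 + 250 = 900. Balances: vacation=1300, travel=900, taxes=100, investment=550
Event 8 (withdraw 50 from investment): investment: 550 - 50 = 500. Balances: vacation=1300, travel=900, taxes=100, investment=500
Event 9 (deposit 150 to travel): travel: 900 + 150 = 1050. Balances: vacation=1300, travel=1050, taxes=100, investment=500
Event 10 (withdraw 200 from travel): travel: 1050 - 200 = 850. Balances: vacation=1300, travel=850, taxes=100, investment=500
Event 11 (transfer 300 travel -> taxes): travel: 850 - 300 = 550, taxes: 100 + 300 = 400. Balances: vacation=1300, travel=550, taxes=400, investment=500

Final balance of investment: 500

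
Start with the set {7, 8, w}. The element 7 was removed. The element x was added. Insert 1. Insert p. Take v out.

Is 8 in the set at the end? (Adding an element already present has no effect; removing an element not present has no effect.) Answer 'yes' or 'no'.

Answer: yes

Derivation:
Tracking the set through each operation:
Start: {7, 8, w}
Event 1 (remove 7): removed. Set: {8, w}
Event 2 (add x): added. Set: {8, w, x}
Event 3 (add 1): added. Set: {1, 8, w, x}
Event 4 (add p): added. Set: {1, 8, p, w, x}
Event 5 (remove v): not present, no change. Set: {1, 8, p, w, x}

Final set: {1, 8, p, w, x} (size 5)
8 is in the final set.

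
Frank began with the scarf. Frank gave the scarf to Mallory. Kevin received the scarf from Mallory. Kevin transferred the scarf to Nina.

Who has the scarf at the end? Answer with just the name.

Answer: Nina

Derivation:
Tracking the scarf through each event:
Start: Frank has the scarf.
After event 1: Mallory has the scarf.
After event 2: Kevin has the scarf.
After event 3: Nina has the scarf.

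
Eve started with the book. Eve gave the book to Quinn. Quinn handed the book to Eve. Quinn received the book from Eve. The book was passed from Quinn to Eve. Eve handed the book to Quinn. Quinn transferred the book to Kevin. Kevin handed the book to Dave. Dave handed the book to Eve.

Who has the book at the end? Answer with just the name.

Answer: Eve

Derivation:
Tracking the book through each event:
Start: Eve has the book.
After event 1: Quinn has the book.
After event 2: Eve has the book.
After event 3: Quinn has the book.
After event 4: Eve has the book.
After event 5: Quinn has the book.
After event 6: Kevin has the book.
After event 7: Dave has the book.
After event 8: Eve has the book.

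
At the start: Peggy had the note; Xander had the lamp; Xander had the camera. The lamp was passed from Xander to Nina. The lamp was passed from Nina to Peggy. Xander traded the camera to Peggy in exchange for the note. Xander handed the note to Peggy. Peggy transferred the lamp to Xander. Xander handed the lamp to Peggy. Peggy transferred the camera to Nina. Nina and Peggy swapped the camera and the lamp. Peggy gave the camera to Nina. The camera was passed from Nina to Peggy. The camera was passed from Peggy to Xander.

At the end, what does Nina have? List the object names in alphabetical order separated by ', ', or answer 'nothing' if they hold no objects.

Tracking all object holders:
Start: note:Peggy, lamp:Xander, camera:Xander
Event 1 (give lamp: Xander -> Nina). State: note:Peggy, lamp:Nina, camera:Xander
Event 2 (give lamp: Nina -> Peggy). State: note:Peggy, lamp:Peggy, camera:Xander
Event 3 (swap camera<->note: now camera:Peggy, note:Xander). State: note:Xander, lamp:Peggy, camera:Peggy
Event 4 (give note: Xander -> Peggy). State: note:Peggy, lamp:Peggy, camera:Peggy
Event 5 (give lamp: Peggy -> Xander). State: note:Peggy, lamp:Xander, camera:Peggy
Event 6 (give lamp: Xander -> Peggy). State: note:Peggy, lamp:Peggy, camera:Peggy
Event 7 (give camera: Peggy -> Nina). State: note:Peggy, lamp:Peggy, camera:Nina
Event 8 (swap camera<->lamp: now camera:Peggy, lamp:Nina). State: note:Peggy, lamp:Nina, camera:Peggy
Event 9 (give camera: Peggy -> Nina). State: note:Peggy, lamp:Nina, camera:Nina
Event 10 (give camera: Nina -> Peggy). State: note:Peggy, lamp:Nina, camera:Peggy
Event 11 (give camera: Peggy -> Xander). State: note:Peggy, lamp:Nina, camera:Xander

Final state: note:Peggy, lamp:Nina, camera:Xander
Nina holds: lamp.

Answer: lamp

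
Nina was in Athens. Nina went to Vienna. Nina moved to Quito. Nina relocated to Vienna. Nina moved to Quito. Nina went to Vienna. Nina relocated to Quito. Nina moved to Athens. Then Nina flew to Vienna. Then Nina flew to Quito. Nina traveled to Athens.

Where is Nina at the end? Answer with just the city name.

Tracking Nina's location:
Start: Nina is in Athens.
After move 1: Athens -> Vienna. Nina is in Vienna.
After move 2: Vienna -> Quito. Nina is in Quito.
After move 3: Quito -> Vienna. Nina is in Vienna.
After move 4: Vienna -> Quito. Nina is in Quito.
After move 5: Quito -> Vienna. Nina is in Vienna.
After move 6: Vienna -> Quito. Nina is in Quito.
After move 7: Quito -> Athens. Nina is in Athens.
After move 8: Athens -> Vienna. Nina is in Vienna.
After move 9: Vienna -> Quito. Nina is in Quito.
After move 10: Quito -> Athens. Nina is in Athens.

Answer: Athens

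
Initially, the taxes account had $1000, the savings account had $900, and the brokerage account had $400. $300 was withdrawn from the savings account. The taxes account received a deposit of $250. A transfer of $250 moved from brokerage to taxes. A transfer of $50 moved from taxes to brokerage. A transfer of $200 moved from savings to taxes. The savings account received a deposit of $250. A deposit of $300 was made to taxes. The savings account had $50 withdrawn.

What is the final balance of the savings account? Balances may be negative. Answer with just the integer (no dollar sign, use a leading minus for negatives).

Answer: 600

Derivation:
Tracking account balances step by step:
Start: taxes=1000, savings=900, brokerage=400
Event 1 (withdraw 300 from savings): savings: 900 - 300 = 600. Balances: taxes=1000, savings=600, brokerage=400
Event 2 (deposit 250 to taxes): taxes: 1000 + 250 = 1250. Balances: taxes=1250, savings=600, brokerage=400
Event 3 (transfer 250 brokerage -> taxes): brokerage: 400 - 250 = 150, taxes: 1250 + 250 = 1500. Balances: taxes=1500, savings=600, brokerage=150
Event 4 (transfer 50 taxes -> brokerage): taxes: 1500 - 50 = 1450, brokerage: 150 + 50 = 200. Balances: taxes=1450, savings=600, brokerage=200
Event 5 (transfer 200 savings -> taxes): savings: 600 - 200 = 400, taxes: 1450 + 200 = 1650. Balances: taxes=1650, savings=400, brokerage=200
Event 6 (deposit 250 to savings): savings: 400 + 250 = 650. Balances: taxes=1650, savings=650, brokerage=200
Event 7 (deposit 300 to taxes): taxes: 1650 + 300 = 1950. Balances: taxes=1950, savings=650, brokerage=200
Event 8 (withdraw 50 from savings): savings: 650 - 50 = 600. Balances: taxes=1950, savings=600, brokerage=200

Final balance of savings: 600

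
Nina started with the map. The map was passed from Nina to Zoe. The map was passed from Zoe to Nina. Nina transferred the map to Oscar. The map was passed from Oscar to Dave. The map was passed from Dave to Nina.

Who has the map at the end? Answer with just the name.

Tracking the map through each event:
Start: Nina has the map.
After event 1: Zoe has the map.
After event 2: Nina has the map.
After event 3: Oscar has the map.
After event 4: Dave has the map.
After event 5: Nina has the map.

Answer: Nina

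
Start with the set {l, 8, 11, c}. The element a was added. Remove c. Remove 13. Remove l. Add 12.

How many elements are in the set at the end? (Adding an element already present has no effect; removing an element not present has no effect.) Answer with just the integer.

Tracking the set through each operation:
Start: {11, 8, c, l}
Event 1 (add a): added. Set: {11, 8, a, c, l}
Event 2 (remove c): removed. Set: {11, 8, a, l}
Event 3 (remove 13): not present, no change. Set: {11, 8, a, l}
Event 4 (remove l): removed. Set: {11, 8, a}
Event 5 (add 12): added. Set: {11, 12, 8, a}

Final set: {11, 12, 8, a} (size 4)

Answer: 4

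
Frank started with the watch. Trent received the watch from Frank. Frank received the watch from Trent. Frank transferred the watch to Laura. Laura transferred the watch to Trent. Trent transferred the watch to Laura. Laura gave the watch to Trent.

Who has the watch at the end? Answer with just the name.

Tracking the watch through each event:
Start: Frank has the watch.
After event 1: Trent has the watch.
After event 2: Frank has the watch.
After event 3: Laura has the watch.
After event 4: Trent has the watch.
After event 5: Laura has the watch.
After event 6: Trent has the watch.

Answer: Trent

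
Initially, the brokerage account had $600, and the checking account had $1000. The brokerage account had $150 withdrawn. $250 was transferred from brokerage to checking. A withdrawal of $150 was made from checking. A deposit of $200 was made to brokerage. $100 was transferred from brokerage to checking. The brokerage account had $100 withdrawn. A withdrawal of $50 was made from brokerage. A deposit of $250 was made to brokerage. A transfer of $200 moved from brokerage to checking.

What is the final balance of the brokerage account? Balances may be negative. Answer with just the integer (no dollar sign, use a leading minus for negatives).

Tracking account balances step by step:
Start: brokerage=600, checking=1000
Event 1 (withdraw 150 from brokerage): brokerage: 600 - 150 = 450. Balances: brokerage=450, checking=1000
Event 2 (transfer 250 brokerage -> checking): brokerage: 450 - 250 = 200, checking: 1000 + 250 = 1250. Balances: brokerage=200, checking=1250
Event 3 (withdraw 150 from checking): checking: 1250 - 150 = 1100. Balances: brokerage=200, checking=1100
Event 4 (deposit 200 to brokerage): brokerage: 200 + 200 = 400. Balances: brokerage=400, checking=1100
Event 5 (transfer 100 brokerage -> checking): brokerage: 400 - 100 = 300, checking: 1100 + 100 = 1200. Balances: brokerage=300, checking=1200
Event 6 (withdraw 100 from brokerage): brokerage: 300 - 100 = 200. Balances: brokerage=200, checking=1200
Event 7 (withdraw 50 from brokerage): brokerage: 200 - 50 = 150. Balances: brokerage=150, checking=1200
Event 8 (deposit 250 to brokerage): brokerage: 150 + 250 = 400. Balances: brokerage=400, checking=1200
Event 9 (transfer 200 brokerage -> checking): brokerage: 400 - 200 = 200, checking: 1200 + 200 = 1400. Balances: brokerage=200, checking=1400

Final balance of brokerage: 200

Answer: 200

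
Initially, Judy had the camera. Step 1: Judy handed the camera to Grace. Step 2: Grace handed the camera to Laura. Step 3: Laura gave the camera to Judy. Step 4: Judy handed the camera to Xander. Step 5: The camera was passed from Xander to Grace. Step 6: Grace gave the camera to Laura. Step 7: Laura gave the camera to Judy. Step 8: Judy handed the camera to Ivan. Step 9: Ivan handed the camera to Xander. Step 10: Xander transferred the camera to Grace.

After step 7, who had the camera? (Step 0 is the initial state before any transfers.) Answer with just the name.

Tracking the camera holder through step 7:
After step 0 (start): Judy
After step 1: Grace
After step 2: Laura
After step 3: Judy
After step 4: Xander
After step 5: Grace
After step 6: Laura
After step 7: Judy

At step 7, the holder is Judy.

Answer: Judy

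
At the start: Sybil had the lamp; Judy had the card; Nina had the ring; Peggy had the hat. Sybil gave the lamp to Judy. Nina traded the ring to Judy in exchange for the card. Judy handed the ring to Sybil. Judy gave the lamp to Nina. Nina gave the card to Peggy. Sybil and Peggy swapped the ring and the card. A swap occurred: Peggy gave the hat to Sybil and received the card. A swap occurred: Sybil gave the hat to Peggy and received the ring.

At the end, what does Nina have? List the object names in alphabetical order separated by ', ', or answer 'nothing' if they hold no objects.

Tracking all object holders:
Start: lamp:Sybil, card:Judy, ring:Nina, hat:Peggy
Event 1 (give lamp: Sybil -> Judy). State: lamp:Judy, card:Judy, ring:Nina, hat:Peggy
Event 2 (swap ring<->card: now ring:Judy, card:Nina). State: lamp:Judy, card:Nina, ring:Judy, hat:Peggy
Event 3 (give ring: Judy -> Sybil). State: lamp:Judy, card:Nina, ring:Sybil, hat:Peggy
Event 4 (give lamp: Judy -> Nina). State: lamp:Nina, card:Nina, ring:Sybil, hat:Peggy
Event 5 (give card: Nina -> Peggy). State: lamp:Nina, card:Peggy, ring:Sybil, hat:Peggy
Event 6 (swap ring<->card: now ring:Peggy, card:Sybil). State: lamp:Nina, card:Sybil, ring:Peggy, hat:Peggy
Event 7 (swap hat<->card: now hat:Sybil, card:Peggy). State: lamp:Nina, card:Peggy, ring:Peggy, hat:Sybil
Event 8 (swap hat<->ring: now hat:Peggy, ring:Sybil). State: lamp:Nina, card:Peggy, ring:Sybil, hat:Peggy

Final state: lamp:Nina, card:Peggy, ring:Sybil, hat:Peggy
Nina holds: lamp.

Answer: lamp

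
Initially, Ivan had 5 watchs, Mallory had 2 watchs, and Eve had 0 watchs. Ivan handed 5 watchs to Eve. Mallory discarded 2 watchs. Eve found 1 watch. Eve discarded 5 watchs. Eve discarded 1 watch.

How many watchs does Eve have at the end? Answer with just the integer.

Tracking counts step by step:
Start: Ivan=5, Mallory=2, Eve=0
Event 1 (Ivan -> Eve, 5): Ivan: 5 -> 0, Eve: 0 -> 5. State: Ivan=0, Mallory=2, Eve=5
Event 2 (Mallory -2): Mallory: 2 -> 0. State: Ivan=0, Mallory=0, Eve=5
Event 3 (Eve +1): Eve: 5 -> 6. State: Ivan=0, Mallory=0, Eve=6
Event 4 (Eve -5): Eve: 6 -> 1. State: Ivan=0, Mallory=0, Eve=1
Event 5 (Eve -1): Eve: 1 -> 0. State: Ivan=0, Mallory=0, Eve=0

Eve's final count: 0

Answer: 0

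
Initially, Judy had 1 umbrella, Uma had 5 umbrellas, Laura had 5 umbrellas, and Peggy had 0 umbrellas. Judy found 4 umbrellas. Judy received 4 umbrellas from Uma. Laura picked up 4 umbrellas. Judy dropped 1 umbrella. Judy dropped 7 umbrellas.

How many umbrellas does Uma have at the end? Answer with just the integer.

Tracking counts step by step:
Start: Judy=1, Uma=5, Laura=5, Peggy=0
Event 1 (Judy +4): Judy: 1 -> 5. State: Judy=5, Uma=5, Laura=5, Peggy=0
Event 2 (Uma -> Judy, 4): Uma: 5 -> 1, Judy: 5 -> 9. State: Judy=9, Uma=1, Laura=5, Peggy=0
Event 3 (Laura +4): Laura: 5 -> 9. State: Judy=9, Uma=1, Laura=9, Peggy=0
Event 4 (Judy -1): Judy: 9 -> 8. State: Judy=8, Uma=1, Laura=9, Peggy=0
Event 5 (Judy -7): Judy: 8 -> 1. State: Judy=1, Uma=1, Laura=9, Peggy=0

Uma's final count: 1

Answer: 1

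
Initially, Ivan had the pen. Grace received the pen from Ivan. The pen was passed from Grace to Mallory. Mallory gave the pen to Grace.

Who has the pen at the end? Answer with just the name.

Answer: Grace

Derivation:
Tracking the pen through each event:
Start: Ivan has the pen.
After event 1: Grace has the pen.
After event 2: Mallory has the pen.
After event 3: Grace has the pen.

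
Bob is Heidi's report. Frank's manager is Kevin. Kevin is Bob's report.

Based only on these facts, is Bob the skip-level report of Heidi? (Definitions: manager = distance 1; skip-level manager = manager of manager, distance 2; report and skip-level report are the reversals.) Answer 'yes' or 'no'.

Reconstructing the manager chain from the given facts:
  Heidi -> Bob -> Kevin -> Frank
(each arrow means 'manager of the next')
Positions in the chain (0 = top):
  position of Heidi: 0
  position of Bob: 1
  position of Kevin: 2
  position of Frank: 3

Bob is at position 1, Heidi is at position 0; signed distance (j - i) = -1.
'skip-level report' requires j - i = -2. Actual distance is -1, so the relation does NOT hold.

Answer: no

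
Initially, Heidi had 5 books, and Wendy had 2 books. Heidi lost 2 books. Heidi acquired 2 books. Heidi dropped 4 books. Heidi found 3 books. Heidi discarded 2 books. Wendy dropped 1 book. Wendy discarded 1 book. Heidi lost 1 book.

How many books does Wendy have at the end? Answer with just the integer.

Answer: 0

Derivation:
Tracking counts step by step:
Start: Heidi=5, Wendy=2
Event 1 (Heidi -2): Heidi: 5 -> 3. State: Heidi=3, Wendy=2
Event 2 (Heidi +2): Heidi: 3 -> 5. State: Heidi=5, Wendy=2
Event 3 (Heidi -4): Heidi: 5 -> 1. State: Heidi=1, Wendy=2
Event 4 (Heidi +3): Heidi: 1 -> 4. State: Heidi=4, Wendy=2
Event 5 (Heidi -2): Heidi: 4 -> 2. State: Heidi=2, Wendy=2
Event 6 (Wendy -1): Wendy: 2 -> 1. State: Heidi=2, Wendy=1
Event 7 (Wendy -1): Wendy: 1 -> 0. State: Heidi=2, Wendy=0
Event 8 (Heidi -1): Heidi: 2 -> 1. State: Heidi=1, Wendy=0

Wendy's final count: 0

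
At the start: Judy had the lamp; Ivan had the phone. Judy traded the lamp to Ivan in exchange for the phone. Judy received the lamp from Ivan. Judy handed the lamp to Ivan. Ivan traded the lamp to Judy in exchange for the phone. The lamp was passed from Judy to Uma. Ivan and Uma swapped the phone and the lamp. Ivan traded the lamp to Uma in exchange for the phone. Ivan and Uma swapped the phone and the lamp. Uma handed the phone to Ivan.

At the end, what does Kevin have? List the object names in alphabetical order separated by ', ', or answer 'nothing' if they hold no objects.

Tracking all object holders:
Start: lamp:Judy, phone:Ivan
Event 1 (swap lamp<->phone: now lamp:Ivan, phone:Judy). State: lamp:Ivan, phone:Judy
Event 2 (give lamp: Ivan -> Judy). State: lamp:Judy, phone:Judy
Event 3 (give lamp: Judy -> Ivan). State: lamp:Ivan, phone:Judy
Event 4 (swap lamp<->phone: now lamp:Judy, phone:Ivan). State: lamp:Judy, phone:Ivan
Event 5 (give lamp: Judy -> Uma). State: lamp:Uma, phone:Ivan
Event 6 (swap phone<->lamp: now phone:Uma, lamp:Ivan). State: lamp:Ivan, phone:Uma
Event 7 (swap lamp<->phone: now lamp:Uma, phone:Ivan). State: lamp:Uma, phone:Ivan
Event 8 (swap phone<->lamp: now phone:Uma, lamp:Ivan). State: lamp:Ivan, phone:Uma
Event 9 (give phone: Uma -> Ivan). State: lamp:Ivan, phone:Ivan

Final state: lamp:Ivan, phone:Ivan
Kevin holds: (nothing).

Answer: nothing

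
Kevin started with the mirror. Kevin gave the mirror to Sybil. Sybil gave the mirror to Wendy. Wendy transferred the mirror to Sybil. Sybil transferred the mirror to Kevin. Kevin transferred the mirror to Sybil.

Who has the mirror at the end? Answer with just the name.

Tracking the mirror through each event:
Start: Kevin has the mirror.
After event 1: Sybil has the mirror.
After event 2: Wendy has the mirror.
After event 3: Sybil has the mirror.
After event 4: Kevin has the mirror.
After event 5: Sybil has the mirror.

Answer: Sybil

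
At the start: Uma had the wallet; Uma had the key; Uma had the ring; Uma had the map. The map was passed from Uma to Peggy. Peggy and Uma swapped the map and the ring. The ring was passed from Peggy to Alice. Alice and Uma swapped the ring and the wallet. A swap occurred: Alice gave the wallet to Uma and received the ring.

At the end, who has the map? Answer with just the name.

Tracking all object holders:
Start: wallet:Uma, key:Uma, ring:Uma, map:Uma
Event 1 (give map: Uma -> Peggy). State: wallet:Uma, key:Uma, ring:Uma, map:Peggy
Event 2 (swap map<->ring: now map:Uma, ring:Peggy). State: wallet:Uma, key:Uma, ring:Peggy, map:Uma
Event 3 (give ring: Peggy -> Alice). State: wallet:Uma, key:Uma, ring:Alice, map:Uma
Event 4 (swap ring<->wallet: now ring:Uma, wallet:Alice). State: wallet:Alice, key:Uma, ring:Uma, map:Uma
Event 5 (swap wallet<->ring: now wallet:Uma, ring:Alice). State: wallet:Uma, key:Uma, ring:Alice, map:Uma

Final state: wallet:Uma, key:Uma, ring:Alice, map:Uma
The map is held by Uma.

Answer: Uma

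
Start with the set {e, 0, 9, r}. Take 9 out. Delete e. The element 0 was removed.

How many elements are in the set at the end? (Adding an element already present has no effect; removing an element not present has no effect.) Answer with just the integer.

Tracking the set through each operation:
Start: {0, 9, e, r}
Event 1 (remove 9): removed. Set: {0, e, r}
Event 2 (remove e): removed. Set: {0, r}
Event 3 (remove 0): removed. Set: {r}

Final set: {r} (size 1)

Answer: 1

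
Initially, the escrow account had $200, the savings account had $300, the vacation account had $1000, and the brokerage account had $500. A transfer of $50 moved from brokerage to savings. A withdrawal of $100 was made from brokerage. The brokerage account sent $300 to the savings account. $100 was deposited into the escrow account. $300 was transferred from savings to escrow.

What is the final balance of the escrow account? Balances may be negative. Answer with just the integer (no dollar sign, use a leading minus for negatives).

Answer: 600

Derivation:
Tracking account balances step by step:
Start: escrow=200, savings=300, vacation=1000, brokerage=500
Event 1 (transfer 50 brokerage -> savings): brokerage: 500 - 50 = 450, savings: 300 + 50 = 350. Balances: escrow=200, savings=350, vacation=1000, brokerage=450
Event 2 (withdraw 100 from brokerage): brokerage: 450 - 100 = 350. Balances: escrow=200, savings=350, vacation=1000, brokerage=350
Event 3 (transfer 300 brokerage -> savings): brokerage: 350 - 300 = 50, savings: 350 + 300 = 650. Balances: escrow=200, savings=650, vacation=1000, brokerage=50
Event 4 (deposit 100 to escrow): escrow: 200 + 100 = 300. Balances: escrow=300, savings=650, vacation=1000, brokerage=50
Event 5 (transfer 300 savings -> escrow): savings: 650 - 300 = 350, escrow: 300 + 300 = 600. Balances: escrow=600, savings=350, vacation=1000, brokerage=50

Final balance of escrow: 600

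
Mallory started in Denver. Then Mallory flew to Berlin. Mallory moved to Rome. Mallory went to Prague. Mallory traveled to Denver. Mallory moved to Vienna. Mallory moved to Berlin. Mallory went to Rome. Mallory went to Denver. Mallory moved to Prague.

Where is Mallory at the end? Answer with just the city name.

Answer: Prague

Derivation:
Tracking Mallory's location:
Start: Mallory is in Denver.
After move 1: Denver -> Berlin. Mallory is in Berlin.
After move 2: Berlin -> Rome. Mallory is in Rome.
After move 3: Rome -> Prague. Mallory is in Prague.
After move 4: Prague -> Denver. Mallory is in Denver.
After move 5: Denver -> Vienna. Mallory is in Vienna.
After move 6: Vienna -> Berlin. Mallory is in Berlin.
After move 7: Berlin -> Rome. Mallory is in Rome.
After move 8: Rome -> Denver. Mallory is in Denver.
After move 9: Denver -> Prague. Mallory is in Prague.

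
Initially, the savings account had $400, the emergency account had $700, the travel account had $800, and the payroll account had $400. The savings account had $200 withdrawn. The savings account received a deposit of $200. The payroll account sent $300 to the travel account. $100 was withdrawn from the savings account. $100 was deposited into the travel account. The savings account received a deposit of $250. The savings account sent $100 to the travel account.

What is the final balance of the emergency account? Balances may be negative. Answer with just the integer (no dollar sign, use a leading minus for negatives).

Tracking account balances step by step:
Start: savings=400, emergency=700, travel=800, payroll=400
Event 1 (withdraw 200 from savings): savings: 400 - 200 = 200. Balances: savings=200, emergency=700, travel=800, payroll=400
Event 2 (deposit 200 to savings): savings: 200 + 200 = 400. Balances: savings=400, emergency=700, travel=800, payroll=400
Event 3 (transfer 300 payroll -> travel): payroll: 400 - 300 = 100, travel: 800 + 300 = 1100. Balances: savings=400, emergency=700, travel=1100, payroll=100
Event 4 (withdraw 100 from savings): savings: 400 - 100 = 300. Balances: savings=300, emergency=700, travel=1100, payroll=100
Event 5 (deposit 100 to travel): travel: 1100 + 100 = 1200. Balances: savings=300, emergency=700, travel=1200, payroll=100
Event 6 (deposit 250 to savings): savings: 300 + 250 = 550. Balances: savings=550, emergency=700, travel=1200, payroll=100
Event 7 (transfer 100 savings -> travel): savings: 550 - 100 = 450, travel: 1200 + 100 = 1300. Balances: savings=450, emergency=700, travel=1300, payroll=100

Final balance of emergency: 700

Answer: 700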